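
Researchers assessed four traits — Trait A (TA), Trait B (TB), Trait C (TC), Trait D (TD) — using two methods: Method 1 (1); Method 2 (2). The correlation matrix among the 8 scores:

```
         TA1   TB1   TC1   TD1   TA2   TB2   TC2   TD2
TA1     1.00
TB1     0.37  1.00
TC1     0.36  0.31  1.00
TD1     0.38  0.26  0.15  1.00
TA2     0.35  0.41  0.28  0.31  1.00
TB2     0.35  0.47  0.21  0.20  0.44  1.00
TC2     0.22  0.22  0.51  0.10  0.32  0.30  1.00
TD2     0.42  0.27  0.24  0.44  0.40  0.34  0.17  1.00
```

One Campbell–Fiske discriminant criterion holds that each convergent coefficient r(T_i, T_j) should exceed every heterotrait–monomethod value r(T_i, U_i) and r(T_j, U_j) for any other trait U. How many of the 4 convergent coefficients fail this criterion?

Each convergent coefficient versus the relevant comparison correlations:
TA (methods 1·2): 0.35 vs {0.37, 0.44, 0.36, 0.32, 0.38, 0.40} → fail.
TB (methods 1·2): 0.47 vs {0.37, 0.44, 0.31, 0.30, 0.26, 0.34} → pass.
TC (methods 1·2): 0.51 vs {0.36, 0.32, 0.31, 0.30, 0.15, 0.17} → pass.
TD (methods 1·2): 0.44 vs {0.38, 0.40, 0.26, 0.34, 0.15, 0.17} → pass.
1 of 4 fail.

1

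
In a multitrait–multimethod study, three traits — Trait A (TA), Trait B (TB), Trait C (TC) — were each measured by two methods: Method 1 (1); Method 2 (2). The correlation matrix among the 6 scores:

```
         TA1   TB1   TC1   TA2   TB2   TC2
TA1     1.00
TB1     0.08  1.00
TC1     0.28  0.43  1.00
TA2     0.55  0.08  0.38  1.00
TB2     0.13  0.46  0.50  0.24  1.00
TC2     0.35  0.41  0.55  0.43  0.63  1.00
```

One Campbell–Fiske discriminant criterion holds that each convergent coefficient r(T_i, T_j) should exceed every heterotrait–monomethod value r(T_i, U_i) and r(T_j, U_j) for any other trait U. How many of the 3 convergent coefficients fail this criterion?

2

Checking each validity diagonal entry against its comparison values:
TA (methods 1·2): 0.55 vs {0.08, 0.24, 0.28, 0.43} → pass.
TB (methods 1·2): 0.46 vs {0.08, 0.24, 0.43, 0.63} → fail.
TC (methods 1·2): 0.55 vs {0.28, 0.43, 0.43, 0.63} → fail.
2 of 3 fail.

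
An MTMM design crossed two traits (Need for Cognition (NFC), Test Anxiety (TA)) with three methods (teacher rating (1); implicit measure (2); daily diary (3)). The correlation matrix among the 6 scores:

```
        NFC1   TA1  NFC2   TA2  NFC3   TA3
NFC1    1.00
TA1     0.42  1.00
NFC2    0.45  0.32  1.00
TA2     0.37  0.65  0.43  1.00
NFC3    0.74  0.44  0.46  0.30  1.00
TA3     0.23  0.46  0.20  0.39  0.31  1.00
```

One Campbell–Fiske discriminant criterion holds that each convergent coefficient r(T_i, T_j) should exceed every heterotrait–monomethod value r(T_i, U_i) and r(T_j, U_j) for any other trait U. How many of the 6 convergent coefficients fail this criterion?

1

Each convergent coefficient versus the relevant comparison correlations:
NFC (methods 1·2): 0.45 vs {0.42, 0.43} → pass.
NFC (methods 1·3): 0.74 vs {0.42, 0.31} → pass.
NFC (methods 2·3): 0.46 vs {0.43, 0.31} → pass.
TA (methods 1·2): 0.65 vs {0.42, 0.43} → pass.
TA (methods 1·3): 0.46 vs {0.42, 0.31} → pass.
TA (methods 2·3): 0.39 vs {0.43, 0.31} → fail.
1 of 6 fail.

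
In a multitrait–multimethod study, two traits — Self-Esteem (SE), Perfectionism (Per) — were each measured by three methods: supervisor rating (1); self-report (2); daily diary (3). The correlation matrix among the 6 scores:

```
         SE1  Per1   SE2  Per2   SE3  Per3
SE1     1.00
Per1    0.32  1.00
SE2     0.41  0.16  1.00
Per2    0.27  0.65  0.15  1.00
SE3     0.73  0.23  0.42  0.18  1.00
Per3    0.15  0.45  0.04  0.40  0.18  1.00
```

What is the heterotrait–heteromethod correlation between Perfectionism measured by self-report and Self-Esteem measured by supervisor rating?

Different traits and methods: r(Per2, SE1) = 0.27.

0.27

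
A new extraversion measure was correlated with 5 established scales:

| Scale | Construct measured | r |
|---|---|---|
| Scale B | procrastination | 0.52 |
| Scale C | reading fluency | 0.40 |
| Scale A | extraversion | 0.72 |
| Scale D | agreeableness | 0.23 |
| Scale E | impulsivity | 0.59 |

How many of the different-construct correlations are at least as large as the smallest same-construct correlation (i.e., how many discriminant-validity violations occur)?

0

Convergent (same construct = extraversion): Scale A.
Smallest convergent = 0.72. Discriminant values: 0.52, 0.40, 0.23, 0.59; count ≥ 0.72 → 0.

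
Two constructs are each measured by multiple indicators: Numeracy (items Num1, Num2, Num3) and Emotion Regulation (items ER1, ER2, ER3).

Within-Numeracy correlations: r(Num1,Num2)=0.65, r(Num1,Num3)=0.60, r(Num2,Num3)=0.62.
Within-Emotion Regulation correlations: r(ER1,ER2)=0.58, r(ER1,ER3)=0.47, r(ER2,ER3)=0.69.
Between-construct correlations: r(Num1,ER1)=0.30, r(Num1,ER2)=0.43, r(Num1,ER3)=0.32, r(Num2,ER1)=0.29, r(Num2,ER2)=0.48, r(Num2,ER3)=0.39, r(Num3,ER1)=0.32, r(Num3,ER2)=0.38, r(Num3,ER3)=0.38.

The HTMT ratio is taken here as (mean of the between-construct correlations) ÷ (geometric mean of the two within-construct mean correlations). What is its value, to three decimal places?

Between-construct mean = 3.29/9 = 0.3656.
Mean within-Num = 1.87/3 = 0.6233; mean within-ER = 1.74/3 = 0.5800.
Geometric mean = √(0.6233 × 0.5800) = 0.6013.
HTMT = 0.3656 / 0.6013 = 0.608.

0.608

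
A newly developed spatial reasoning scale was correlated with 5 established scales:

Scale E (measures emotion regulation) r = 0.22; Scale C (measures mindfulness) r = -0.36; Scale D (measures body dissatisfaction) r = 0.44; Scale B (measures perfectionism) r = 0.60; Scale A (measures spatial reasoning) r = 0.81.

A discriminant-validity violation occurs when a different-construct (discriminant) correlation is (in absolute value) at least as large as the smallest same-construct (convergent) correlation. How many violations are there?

0

Convergent (same construct = spatial reasoning): Scale A.
Smallest convergent = 0.81. Discriminant |r|: 0.22, 0.36, 0.44, 0.60; count ≥ 0.81 → 0.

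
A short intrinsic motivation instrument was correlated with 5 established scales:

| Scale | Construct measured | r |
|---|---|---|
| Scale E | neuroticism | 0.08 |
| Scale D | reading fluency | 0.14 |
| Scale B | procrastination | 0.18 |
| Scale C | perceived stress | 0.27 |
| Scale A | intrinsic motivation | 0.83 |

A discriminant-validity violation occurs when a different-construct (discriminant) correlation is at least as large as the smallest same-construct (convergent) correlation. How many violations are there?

Convergent (same construct = intrinsic motivation): Scale A.
Smallest convergent = 0.83. Discriminant values: 0.08, 0.14, 0.18, 0.27; count ≥ 0.83 → 0.

0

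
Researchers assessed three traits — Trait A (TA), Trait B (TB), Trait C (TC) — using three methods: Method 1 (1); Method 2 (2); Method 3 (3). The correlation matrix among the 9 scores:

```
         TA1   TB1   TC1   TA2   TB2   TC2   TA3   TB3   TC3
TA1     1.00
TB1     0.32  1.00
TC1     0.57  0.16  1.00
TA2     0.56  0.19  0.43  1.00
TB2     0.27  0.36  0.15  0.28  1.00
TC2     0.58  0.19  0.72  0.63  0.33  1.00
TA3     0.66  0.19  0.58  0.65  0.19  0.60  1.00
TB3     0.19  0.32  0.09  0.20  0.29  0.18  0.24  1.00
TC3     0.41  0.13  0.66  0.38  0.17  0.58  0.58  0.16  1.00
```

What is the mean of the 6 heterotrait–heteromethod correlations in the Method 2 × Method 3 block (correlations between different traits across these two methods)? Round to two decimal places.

HTHM values (method 2 × method 3): 0.20, 0.38, 0.19, 0.17, 0.60, 0.18; mean = 1.72/6 = 0.29.

0.29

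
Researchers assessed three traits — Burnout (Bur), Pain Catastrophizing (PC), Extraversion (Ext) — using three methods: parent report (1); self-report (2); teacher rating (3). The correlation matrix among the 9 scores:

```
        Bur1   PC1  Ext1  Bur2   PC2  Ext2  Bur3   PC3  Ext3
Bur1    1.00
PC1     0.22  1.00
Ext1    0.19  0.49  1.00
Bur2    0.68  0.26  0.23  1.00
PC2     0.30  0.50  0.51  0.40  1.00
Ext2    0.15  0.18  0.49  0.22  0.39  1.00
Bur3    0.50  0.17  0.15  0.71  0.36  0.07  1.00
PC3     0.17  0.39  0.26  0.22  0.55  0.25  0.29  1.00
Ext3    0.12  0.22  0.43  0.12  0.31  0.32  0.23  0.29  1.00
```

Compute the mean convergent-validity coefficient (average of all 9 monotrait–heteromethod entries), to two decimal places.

Convergent values: 0.68, 0.50, 0.71, 0.50, 0.39, 0.55, 0.49, 0.43, 0.32; mean = 4.57/9 = 0.51.

0.51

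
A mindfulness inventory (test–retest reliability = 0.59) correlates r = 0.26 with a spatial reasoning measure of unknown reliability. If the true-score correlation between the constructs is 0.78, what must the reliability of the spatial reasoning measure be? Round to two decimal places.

r_true = r_obs / √(r_xx · r_yy) ⇒ 0.78 = 0.26 / √(0.59 · r_yy).
√(0.59 · r_yy) = 0.26 / 0.78 = 0.3333; 0.59 · r_yy = 0.1111; r_yy = 0.1111 / 0.59 ≈ 0.19.

0.19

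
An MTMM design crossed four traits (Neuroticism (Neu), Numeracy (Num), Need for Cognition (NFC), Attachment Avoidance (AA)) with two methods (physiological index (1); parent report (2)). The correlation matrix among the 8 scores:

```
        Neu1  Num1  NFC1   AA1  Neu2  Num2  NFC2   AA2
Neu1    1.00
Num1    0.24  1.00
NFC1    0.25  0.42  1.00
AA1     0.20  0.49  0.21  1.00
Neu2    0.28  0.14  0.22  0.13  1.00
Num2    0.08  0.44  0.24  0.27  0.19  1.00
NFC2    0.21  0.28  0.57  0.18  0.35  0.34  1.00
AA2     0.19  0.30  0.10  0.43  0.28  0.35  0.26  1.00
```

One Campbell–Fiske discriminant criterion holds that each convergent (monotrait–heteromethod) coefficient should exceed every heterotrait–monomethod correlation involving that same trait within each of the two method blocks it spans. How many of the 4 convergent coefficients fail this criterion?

Convergent coefficients and their comparison sets:
Neu (methods 1·2): 0.28 vs {0.24, 0.19, 0.25, 0.35, 0.20, 0.28} → fail.
Num (methods 1·2): 0.44 vs {0.24, 0.19, 0.42, 0.34, 0.49, 0.35} → fail.
NFC (methods 1·2): 0.57 vs {0.25, 0.35, 0.42, 0.34, 0.21, 0.26} → pass.
AA (methods 1·2): 0.43 vs {0.20, 0.28, 0.49, 0.35, 0.21, 0.26} → fail.
3 of 4 fail.

3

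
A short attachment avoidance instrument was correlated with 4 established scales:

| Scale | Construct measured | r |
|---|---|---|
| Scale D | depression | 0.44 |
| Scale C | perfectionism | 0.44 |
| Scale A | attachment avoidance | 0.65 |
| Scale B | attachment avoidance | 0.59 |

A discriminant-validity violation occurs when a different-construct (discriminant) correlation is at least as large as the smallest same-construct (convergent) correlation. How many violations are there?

0

Convergent (same construct = attachment avoidance): Scale A, Scale B.
Smallest convergent = 0.59. Discriminant values: 0.44, 0.44; count ≥ 0.59 → 0.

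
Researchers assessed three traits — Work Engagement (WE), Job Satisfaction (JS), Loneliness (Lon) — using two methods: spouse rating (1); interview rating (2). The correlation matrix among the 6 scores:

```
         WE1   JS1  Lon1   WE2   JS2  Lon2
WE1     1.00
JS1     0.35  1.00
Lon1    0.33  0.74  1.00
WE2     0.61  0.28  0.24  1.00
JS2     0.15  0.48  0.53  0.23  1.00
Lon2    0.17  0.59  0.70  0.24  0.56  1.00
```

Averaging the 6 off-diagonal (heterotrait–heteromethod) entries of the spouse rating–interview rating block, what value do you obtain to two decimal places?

0.33

HTHM values (method 1 × method 2): 0.15, 0.17, 0.28, 0.59, 0.24, 0.53; mean = 1.96/6 = 0.33.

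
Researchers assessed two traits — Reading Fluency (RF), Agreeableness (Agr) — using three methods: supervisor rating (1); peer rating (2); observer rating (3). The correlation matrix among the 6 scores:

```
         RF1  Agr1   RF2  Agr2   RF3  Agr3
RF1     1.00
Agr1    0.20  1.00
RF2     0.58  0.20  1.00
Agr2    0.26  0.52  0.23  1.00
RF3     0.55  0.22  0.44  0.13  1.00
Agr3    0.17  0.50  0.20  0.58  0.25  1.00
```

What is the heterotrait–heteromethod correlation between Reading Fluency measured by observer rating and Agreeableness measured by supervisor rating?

0.22

Different traits and methods: r(RF3, Agr1) = 0.22.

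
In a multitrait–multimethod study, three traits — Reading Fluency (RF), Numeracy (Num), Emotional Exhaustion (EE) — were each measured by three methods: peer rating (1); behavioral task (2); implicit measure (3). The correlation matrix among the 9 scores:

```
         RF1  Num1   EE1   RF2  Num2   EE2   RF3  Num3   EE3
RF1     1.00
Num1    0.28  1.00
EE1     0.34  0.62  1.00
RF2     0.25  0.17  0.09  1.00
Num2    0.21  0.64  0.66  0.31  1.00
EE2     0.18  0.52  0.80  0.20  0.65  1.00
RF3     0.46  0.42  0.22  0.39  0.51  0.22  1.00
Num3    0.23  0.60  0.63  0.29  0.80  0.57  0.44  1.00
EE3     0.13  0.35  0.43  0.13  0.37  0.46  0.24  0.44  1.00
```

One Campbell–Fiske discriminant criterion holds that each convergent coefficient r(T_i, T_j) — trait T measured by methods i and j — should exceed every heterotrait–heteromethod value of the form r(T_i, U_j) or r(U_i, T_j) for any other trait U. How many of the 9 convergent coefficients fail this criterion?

5

Convergent coefficients and their comparison sets:
RF (methods 1·2): 0.25 vs {0.21, 0.17, 0.18, 0.09} → pass.
RF (methods 1·3): 0.46 vs {0.23, 0.42, 0.13, 0.22} → pass.
RF (methods 2·3): 0.39 vs {0.29, 0.51, 0.13, 0.22} → fail.
Num (methods 1·2): 0.64 vs {0.17, 0.21, 0.52, 0.66} → fail.
Num (methods 1·3): 0.60 vs {0.42, 0.23, 0.35, 0.63} → fail.
Num (methods 2·3): 0.80 vs {0.51, 0.29, 0.37, 0.57} → pass.
EE (methods 1·2): 0.80 vs {0.09, 0.18, 0.66, 0.52} → pass.
EE (methods 1·3): 0.43 vs {0.22, 0.13, 0.63, 0.35} → fail.
EE (methods 2·3): 0.46 vs {0.22, 0.13, 0.57, 0.37} → fail.
5 of 9 fail.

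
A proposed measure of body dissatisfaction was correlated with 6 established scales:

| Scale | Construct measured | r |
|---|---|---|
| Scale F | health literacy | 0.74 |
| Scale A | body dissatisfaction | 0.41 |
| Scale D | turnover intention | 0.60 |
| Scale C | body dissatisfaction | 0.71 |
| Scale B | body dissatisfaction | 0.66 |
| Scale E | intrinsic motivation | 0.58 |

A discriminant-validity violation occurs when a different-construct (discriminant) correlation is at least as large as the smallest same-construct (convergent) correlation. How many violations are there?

3

Convergent (same construct = body dissatisfaction): Scale A, Scale C, Scale B.
Smallest convergent = 0.41. Discriminant values: 0.74, 0.60, 0.58; count ≥ 0.41 → 3.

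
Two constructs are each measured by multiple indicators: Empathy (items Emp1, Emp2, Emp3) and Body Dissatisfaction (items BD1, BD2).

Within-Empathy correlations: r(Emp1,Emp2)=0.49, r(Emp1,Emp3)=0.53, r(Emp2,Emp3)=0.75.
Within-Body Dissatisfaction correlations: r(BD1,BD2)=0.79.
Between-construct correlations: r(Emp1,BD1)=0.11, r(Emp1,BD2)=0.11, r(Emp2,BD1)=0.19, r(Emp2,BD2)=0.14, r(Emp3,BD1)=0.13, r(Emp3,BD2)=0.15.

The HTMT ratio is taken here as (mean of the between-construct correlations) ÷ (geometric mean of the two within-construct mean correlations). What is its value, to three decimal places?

0.203

Mean heterotrait r = 0.83/6 = 0.1383.
Mean within-Emp = 1.77/3 = 0.5900; mean within-BD = 0.79/1 = 0.7900.
Geometric mean = √(0.5900 × 0.7900) = 0.6827.
HTMT = 0.1383 / 0.6827 = 0.203.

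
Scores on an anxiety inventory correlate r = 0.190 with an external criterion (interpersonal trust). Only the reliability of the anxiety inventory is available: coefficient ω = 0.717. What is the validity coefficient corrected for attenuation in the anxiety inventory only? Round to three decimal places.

0.224

Single correction: r_c = r_obs / √r_xx = 0.190 / √0.717 = 0.190 / 0.8468 ≈ 0.224.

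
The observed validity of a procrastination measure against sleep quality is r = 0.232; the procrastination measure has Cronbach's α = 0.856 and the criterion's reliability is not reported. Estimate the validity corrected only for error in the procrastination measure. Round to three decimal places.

0.251

Single correction: r_c = r_obs / √r_xx = 0.232 / √0.856 = 0.232 / 0.9252 ≈ 0.251.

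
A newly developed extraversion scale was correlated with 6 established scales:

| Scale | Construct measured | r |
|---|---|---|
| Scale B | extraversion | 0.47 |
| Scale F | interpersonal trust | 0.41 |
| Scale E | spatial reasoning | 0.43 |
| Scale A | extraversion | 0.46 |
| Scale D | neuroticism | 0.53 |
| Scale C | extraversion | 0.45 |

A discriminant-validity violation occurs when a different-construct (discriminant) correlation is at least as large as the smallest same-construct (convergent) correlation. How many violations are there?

Convergent (same construct = extraversion): Scale B, Scale A, Scale C.
Smallest convergent = 0.45. Discriminant values: 0.41, 0.43, 0.53; count ≥ 0.45 → 1.

1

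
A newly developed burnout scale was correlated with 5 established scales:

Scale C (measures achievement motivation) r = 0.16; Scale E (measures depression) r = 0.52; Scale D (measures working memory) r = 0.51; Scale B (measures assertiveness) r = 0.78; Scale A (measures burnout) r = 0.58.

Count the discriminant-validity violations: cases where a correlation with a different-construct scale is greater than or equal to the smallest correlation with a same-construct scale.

Convergent (same construct = burnout): Scale A.
Smallest convergent = 0.58. Discriminant values: 0.16, 0.52, 0.51, 0.78; count ≥ 0.58 → 1.

1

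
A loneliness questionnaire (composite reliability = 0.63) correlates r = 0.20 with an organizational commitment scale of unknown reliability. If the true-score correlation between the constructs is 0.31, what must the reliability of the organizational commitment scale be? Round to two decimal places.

0.66

r_true = r_obs / √(r_xx · r_yy) ⇒ 0.31 = 0.20 / √(0.63 · r_yy).
√(0.63 · r_yy) = 0.20 / 0.31 = 0.6452; 0.63 · r_yy = 0.4163; r_yy = 0.4163 / 0.63 ≈ 0.66.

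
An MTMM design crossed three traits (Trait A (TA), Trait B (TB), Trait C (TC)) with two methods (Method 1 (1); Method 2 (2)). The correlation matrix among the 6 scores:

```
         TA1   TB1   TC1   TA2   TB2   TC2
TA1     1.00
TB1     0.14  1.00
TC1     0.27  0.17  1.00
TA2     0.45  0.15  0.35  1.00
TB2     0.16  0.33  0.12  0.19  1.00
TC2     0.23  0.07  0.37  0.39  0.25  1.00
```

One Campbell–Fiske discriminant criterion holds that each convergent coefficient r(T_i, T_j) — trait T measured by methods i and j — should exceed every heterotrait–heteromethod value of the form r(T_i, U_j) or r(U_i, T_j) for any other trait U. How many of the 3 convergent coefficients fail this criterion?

Checking each validity diagonal entry against its comparison values:
TA (methods 1·2): 0.45 vs {0.16, 0.15, 0.23, 0.35} → pass.
TB (methods 1·2): 0.33 vs {0.15, 0.16, 0.07, 0.12} → pass.
TC (methods 1·2): 0.37 vs {0.35, 0.23, 0.12, 0.07} → pass.
0 of 3 fail.

0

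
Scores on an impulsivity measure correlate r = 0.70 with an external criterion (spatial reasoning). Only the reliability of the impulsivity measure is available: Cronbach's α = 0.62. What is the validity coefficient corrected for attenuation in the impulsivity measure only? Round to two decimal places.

Single correction: r_c = r_obs / √r_xx = 0.70 / √0.62 = 0.70 / 0.7874 ≈ 0.89.

0.89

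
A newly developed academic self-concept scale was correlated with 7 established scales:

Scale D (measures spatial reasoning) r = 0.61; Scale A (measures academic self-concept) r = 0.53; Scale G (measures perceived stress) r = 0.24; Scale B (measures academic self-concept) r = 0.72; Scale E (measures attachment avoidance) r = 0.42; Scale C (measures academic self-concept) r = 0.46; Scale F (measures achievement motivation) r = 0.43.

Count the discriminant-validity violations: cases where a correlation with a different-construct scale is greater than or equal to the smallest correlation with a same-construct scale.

Convergent (same construct = academic self-concept): Scale A, Scale B, Scale C.
Smallest convergent = 0.46. Discriminant values: 0.61, 0.24, 0.42, 0.43; count ≥ 0.46 → 1.

1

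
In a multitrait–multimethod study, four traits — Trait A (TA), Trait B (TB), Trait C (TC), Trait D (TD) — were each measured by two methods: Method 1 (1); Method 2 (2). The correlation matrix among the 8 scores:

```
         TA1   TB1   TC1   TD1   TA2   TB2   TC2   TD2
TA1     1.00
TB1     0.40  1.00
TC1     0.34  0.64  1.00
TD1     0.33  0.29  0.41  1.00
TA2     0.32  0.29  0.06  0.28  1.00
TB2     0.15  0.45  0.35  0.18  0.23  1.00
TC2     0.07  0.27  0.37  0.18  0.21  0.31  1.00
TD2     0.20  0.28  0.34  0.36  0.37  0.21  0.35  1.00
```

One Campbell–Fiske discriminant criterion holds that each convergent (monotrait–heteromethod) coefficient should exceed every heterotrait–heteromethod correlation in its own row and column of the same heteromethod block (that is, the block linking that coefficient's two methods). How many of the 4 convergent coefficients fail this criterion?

0

Convergent coefficients and their comparison sets:
TA (methods 1·2): 0.32 vs {0.15, 0.29, 0.07, 0.06, 0.20, 0.28} → pass.
TB (methods 1·2): 0.45 vs {0.29, 0.15, 0.27, 0.35, 0.28, 0.18} → pass.
TC (methods 1·2): 0.37 vs {0.06, 0.07, 0.35, 0.27, 0.34, 0.18} → pass.
TD (methods 1·2): 0.36 vs {0.28, 0.20, 0.18, 0.28, 0.18, 0.34} → pass.
0 of 4 fail.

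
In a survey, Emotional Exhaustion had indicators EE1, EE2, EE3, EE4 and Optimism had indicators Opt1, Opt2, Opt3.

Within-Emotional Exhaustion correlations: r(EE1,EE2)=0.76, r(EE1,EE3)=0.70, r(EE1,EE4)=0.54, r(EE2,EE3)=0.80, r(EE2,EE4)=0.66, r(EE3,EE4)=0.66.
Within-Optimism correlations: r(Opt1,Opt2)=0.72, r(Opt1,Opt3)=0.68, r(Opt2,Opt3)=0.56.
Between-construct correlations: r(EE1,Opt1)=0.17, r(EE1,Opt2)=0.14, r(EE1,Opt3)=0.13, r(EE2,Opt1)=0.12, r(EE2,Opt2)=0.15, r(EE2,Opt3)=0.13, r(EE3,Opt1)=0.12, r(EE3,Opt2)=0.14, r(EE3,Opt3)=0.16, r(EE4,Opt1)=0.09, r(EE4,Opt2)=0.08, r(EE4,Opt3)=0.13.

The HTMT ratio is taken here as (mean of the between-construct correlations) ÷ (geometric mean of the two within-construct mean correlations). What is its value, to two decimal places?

0.19

Between-construct mean = 1.56/12 = 0.1300.
Mean within-EE = 4.12/6 = 0.6867; mean within-Opt = 1.96/3 = 0.6533.
Geometric mean = √(0.6867 × 0.6533) = 0.6698.
HTMT = 0.1300 / 0.6698 = 0.19.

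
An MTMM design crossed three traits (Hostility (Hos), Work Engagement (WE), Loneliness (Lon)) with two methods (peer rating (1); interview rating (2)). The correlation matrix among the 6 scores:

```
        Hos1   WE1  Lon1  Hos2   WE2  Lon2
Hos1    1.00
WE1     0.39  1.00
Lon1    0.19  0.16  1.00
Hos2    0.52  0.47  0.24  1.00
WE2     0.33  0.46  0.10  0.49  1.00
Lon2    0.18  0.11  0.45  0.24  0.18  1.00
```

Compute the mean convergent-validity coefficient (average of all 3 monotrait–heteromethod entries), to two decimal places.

0.48

Convergent values: 0.52, 0.46, 0.45; mean = 1.43/3 = 0.48.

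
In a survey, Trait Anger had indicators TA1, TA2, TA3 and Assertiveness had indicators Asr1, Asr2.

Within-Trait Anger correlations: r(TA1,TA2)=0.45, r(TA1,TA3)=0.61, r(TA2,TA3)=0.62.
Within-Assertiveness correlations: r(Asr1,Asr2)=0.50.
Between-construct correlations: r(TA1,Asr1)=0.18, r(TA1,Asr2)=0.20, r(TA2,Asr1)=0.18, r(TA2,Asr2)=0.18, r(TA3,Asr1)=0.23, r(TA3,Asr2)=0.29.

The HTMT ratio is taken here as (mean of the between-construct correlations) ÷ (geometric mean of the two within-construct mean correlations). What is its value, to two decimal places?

Mean heterotrait r = 1.26/6 = 0.2100.
Mean within-TA = 1.68/3 = 0.5600; mean within-Asr = 0.50/1 = 0.5000.
Geometric mean = √(0.5600 × 0.5000) = 0.5292.
HTMT = 0.2100 / 0.5292 = 0.40.

0.40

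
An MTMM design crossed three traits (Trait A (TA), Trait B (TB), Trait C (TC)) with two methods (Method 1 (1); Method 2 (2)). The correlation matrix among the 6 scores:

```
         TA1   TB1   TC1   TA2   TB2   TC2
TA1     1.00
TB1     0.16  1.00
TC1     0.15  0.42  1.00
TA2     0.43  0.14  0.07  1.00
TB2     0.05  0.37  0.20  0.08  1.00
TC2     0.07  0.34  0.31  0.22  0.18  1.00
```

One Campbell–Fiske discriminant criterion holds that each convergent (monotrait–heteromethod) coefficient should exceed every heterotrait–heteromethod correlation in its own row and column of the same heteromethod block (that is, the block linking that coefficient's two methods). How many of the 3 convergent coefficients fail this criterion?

Convergent coefficients and their comparison sets:
TA (methods 1·2): 0.43 vs {0.05, 0.14, 0.07, 0.07} → pass.
TB (methods 1·2): 0.37 vs {0.14, 0.05, 0.34, 0.20} → pass.
TC (methods 1·2): 0.31 vs {0.07, 0.07, 0.20, 0.34} → fail.
1 of 3 fail.

1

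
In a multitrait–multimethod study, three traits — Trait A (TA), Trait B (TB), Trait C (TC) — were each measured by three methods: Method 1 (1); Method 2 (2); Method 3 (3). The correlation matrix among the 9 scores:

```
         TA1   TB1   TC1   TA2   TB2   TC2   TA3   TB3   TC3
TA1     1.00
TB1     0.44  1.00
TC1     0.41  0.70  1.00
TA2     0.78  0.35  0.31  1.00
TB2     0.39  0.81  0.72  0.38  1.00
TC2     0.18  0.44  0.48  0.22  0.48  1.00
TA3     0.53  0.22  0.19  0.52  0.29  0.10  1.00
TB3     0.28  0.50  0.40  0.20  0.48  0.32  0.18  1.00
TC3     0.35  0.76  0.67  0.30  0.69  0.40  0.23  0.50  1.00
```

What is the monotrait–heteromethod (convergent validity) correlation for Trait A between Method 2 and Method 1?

0.78

Same trait (TA), different methods: r(TA2, TA1) = 0.78.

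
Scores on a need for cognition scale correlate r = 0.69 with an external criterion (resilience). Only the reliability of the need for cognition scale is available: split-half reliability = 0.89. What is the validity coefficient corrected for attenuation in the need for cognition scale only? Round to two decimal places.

0.73

Single correction: r_c = r_obs / √r_xx = 0.69 / √0.89 = 0.69 / 0.9434 ≈ 0.73.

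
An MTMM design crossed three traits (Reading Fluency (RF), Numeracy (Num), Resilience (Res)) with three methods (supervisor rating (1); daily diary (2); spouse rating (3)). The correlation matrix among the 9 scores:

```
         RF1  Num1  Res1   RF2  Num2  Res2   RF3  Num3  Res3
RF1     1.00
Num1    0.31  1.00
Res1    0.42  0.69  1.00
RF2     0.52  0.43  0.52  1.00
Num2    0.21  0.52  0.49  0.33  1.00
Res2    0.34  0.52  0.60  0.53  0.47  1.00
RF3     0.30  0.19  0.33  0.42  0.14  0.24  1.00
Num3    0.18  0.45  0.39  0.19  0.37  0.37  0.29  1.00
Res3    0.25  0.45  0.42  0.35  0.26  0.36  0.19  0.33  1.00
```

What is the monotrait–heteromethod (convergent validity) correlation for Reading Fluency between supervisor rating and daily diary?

Same trait (RF), different methods: r(RF1, RF2) = 0.52.

0.52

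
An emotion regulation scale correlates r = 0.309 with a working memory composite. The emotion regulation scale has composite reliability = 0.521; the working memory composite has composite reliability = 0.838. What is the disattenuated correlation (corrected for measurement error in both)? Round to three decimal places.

0.468

r_true = r_obs / √(r_xx · r_yy) = 0.309 / √(0.521 × 0.838) = 0.309 / √0.436598 = 0.309 / 0.6608 ≈ 0.468.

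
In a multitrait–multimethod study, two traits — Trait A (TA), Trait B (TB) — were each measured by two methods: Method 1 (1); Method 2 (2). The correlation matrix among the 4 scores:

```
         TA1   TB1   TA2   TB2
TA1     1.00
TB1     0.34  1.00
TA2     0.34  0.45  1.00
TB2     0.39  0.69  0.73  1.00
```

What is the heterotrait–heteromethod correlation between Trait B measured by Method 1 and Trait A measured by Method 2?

Different traits and methods: r(TB1, TA2) = 0.45.

0.45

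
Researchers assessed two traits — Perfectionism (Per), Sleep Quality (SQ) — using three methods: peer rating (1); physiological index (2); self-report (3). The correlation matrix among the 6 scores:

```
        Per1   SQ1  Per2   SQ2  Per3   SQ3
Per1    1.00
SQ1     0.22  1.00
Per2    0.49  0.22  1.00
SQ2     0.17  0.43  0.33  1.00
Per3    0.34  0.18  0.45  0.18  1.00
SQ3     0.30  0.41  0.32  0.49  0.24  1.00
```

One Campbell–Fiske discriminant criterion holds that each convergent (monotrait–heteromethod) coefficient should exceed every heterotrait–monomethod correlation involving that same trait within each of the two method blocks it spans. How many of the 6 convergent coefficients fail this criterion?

Checking each validity diagonal entry against its comparison values:
Per (methods 1·2): 0.49 vs {0.22, 0.33} → pass.
Per (methods 1·3): 0.34 vs {0.22, 0.24} → pass.
Per (methods 2·3): 0.45 vs {0.33, 0.24} → pass.
SQ (methods 1·2): 0.43 vs {0.22, 0.33} → pass.
SQ (methods 1·3): 0.41 vs {0.22, 0.24} → pass.
SQ (methods 2·3): 0.49 vs {0.33, 0.24} → pass.
0 of 6 fail.

0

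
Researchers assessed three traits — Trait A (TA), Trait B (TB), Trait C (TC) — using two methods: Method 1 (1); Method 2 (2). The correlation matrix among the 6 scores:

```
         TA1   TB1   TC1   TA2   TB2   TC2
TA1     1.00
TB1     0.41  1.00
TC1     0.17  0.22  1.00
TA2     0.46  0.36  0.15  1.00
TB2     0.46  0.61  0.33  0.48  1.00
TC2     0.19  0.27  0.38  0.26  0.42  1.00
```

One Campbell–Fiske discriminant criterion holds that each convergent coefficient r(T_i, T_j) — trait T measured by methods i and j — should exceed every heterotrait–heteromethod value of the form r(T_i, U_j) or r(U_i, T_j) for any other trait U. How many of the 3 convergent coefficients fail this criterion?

1

Each convergent coefficient versus the relevant comparison correlations:
TA (methods 1·2): 0.46 vs {0.46, 0.36, 0.19, 0.15} → fail.
TB (methods 1·2): 0.61 vs {0.36, 0.46, 0.27, 0.33} → pass.
TC (methods 1·2): 0.38 vs {0.15, 0.19, 0.33, 0.27} → pass.
1 of 3 fail.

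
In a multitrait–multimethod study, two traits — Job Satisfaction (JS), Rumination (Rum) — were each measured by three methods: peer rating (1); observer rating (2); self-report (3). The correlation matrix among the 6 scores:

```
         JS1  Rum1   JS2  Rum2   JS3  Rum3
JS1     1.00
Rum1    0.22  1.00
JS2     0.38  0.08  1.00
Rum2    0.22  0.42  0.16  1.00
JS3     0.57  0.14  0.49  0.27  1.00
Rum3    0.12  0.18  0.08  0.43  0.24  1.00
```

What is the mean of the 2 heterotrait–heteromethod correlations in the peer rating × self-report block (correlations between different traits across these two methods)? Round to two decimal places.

0.13

HTHM values (method 1 × method 3): 0.12, 0.14; mean = 0.26/2 = 0.13.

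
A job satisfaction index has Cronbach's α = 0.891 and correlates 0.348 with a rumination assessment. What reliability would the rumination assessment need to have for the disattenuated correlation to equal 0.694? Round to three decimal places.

r_true = r_obs / √(r_xx · r_yy) ⇒ 0.694 = 0.348 / √(0.891 · r_yy).
√(0.891 · r_yy) = 0.348 / 0.694 = 0.5014; 0.891 · r_yy = 0.2514; r_yy = 0.2514 / 0.891 ≈ 0.282.

0.282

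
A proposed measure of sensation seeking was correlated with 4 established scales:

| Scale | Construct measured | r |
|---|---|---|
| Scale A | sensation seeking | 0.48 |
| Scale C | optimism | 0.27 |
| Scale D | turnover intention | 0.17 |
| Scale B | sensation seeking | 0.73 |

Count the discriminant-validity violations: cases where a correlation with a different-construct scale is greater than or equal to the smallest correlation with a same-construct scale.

0

Convergent (same construct = sensation seeking): Scale A, Scale B.
Smallest convergent = 0.48. Discriminant values: 0.27, 0.17; count ≥ 0.48 → 0.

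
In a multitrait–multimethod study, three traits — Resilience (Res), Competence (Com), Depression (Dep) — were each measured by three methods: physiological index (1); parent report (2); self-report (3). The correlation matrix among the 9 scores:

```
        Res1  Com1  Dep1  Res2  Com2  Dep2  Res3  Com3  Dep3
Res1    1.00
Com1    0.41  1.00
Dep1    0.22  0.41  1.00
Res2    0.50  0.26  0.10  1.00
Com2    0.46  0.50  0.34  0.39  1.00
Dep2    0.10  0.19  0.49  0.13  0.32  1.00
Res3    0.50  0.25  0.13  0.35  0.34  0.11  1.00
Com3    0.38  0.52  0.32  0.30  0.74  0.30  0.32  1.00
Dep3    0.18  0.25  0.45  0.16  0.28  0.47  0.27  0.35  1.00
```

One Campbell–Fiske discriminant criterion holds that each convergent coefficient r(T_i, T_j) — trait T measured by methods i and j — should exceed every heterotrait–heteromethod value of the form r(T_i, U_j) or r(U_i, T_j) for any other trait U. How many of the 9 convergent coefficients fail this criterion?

Checking each validity diagonal entry against its comparison values:
Res (methods 1·2): 0.50 vs {0.46, 0.26, 0.10, 0.10} → pass.
Res (methods 1·3): 0.50 vs {0.38, 0.25, 0.18, 0.13} → pass.
Res (methods 2·3): 0.35 vs {0.30, 0.34, 0.16, 0.11} → pass.
Com (methods 1·2): 0.50 vs {0.26, 0.46, 0.19, 0.34} → pass.
Com (methods 1·3): 0.52 vs {0.25, 0.38, 0.25, 0.32} → pass.
Com (methods 2·3): 0.74 vs {0.34, 0.30, 0.28, 0.30} → pass.
Dep (methods 1·2): 0.49 vs {0.10, 0.10, 0.34, 0.19} → pass.
Dep (methods 1·3): 0.45 vs {0.13, 0.18, 0.32, 0.25} → pass.
Dep (methods 2·3): 0.47 vs {0.11, 0.16, 0.30, 0.28} → pass.
0 of 9 fail.

0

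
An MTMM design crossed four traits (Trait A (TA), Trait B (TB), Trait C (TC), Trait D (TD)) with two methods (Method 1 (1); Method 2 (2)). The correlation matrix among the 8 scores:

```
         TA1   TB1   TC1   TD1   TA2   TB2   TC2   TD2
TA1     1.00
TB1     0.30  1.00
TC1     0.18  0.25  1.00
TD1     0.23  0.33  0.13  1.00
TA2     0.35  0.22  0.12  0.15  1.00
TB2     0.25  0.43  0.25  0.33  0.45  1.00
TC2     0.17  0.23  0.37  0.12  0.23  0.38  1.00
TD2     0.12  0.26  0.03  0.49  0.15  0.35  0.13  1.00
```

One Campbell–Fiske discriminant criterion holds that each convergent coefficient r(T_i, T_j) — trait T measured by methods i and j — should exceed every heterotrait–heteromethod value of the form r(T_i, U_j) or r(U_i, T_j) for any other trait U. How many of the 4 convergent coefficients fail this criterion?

0

Convergent coefficients and their comparison sets:
TA (methods 1·2): 0.35 vs {0.25, 0.22, 0.17, 0.12, 0.12, 0.15} → pass.
TB (methods 1·2): 0.43 vs {0.22, 0.25, 0.23, 0.25, 0.26, 0.33} → pass.
TC (methods 1·2): 0.37 vs {0.12, 0.17, 0.25, 0.23, 0.03, 0.12} → pass.
TD (methods 1·2): 0.49 vs {0.15, 0.12, 0.33, 0.26, 0.12, 0.03} → pass.
0 of 4 fail.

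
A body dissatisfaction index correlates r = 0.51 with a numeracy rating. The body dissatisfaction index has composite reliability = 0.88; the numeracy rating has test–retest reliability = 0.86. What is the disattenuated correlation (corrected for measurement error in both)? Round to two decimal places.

0.59

r_true = r_obs / √(r_xx · r_yy) = 0.51 / √(0.88 × 0.86) = 0.51 / √0.7568 = 0.51 / 0.8699 ≈ 0.59.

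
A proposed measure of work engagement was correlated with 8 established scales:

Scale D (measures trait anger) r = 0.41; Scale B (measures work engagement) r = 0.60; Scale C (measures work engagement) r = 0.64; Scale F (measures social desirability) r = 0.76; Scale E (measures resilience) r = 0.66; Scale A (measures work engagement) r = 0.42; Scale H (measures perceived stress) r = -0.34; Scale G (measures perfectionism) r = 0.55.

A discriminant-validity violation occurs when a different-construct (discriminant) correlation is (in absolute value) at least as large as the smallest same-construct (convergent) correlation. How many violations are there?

Convergent (same construct = work engagement): Scale B, Scale C, Scale A.
Smallest convergent = 0.42. Discriminant |r|: 0.41, 0.76, 0.66, 0.34, 0.55; count ≥ 0.42 → 3.

3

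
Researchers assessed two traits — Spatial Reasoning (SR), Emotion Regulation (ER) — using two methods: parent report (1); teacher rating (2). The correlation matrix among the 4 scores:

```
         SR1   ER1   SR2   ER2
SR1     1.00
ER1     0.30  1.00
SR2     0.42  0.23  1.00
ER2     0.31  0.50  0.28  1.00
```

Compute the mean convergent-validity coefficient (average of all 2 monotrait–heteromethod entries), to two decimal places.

0.46

Convergent values: 0.42, 0.50; mean = 0.92/2 = 0.46.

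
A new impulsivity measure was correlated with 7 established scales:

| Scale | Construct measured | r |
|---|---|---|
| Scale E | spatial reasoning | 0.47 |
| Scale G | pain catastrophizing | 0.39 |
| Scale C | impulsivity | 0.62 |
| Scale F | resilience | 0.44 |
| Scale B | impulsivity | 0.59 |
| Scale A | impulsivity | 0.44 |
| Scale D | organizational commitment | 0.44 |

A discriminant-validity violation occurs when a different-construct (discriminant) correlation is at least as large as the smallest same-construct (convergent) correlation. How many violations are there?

3

Convergent (same construct = impulsivity): Scale C, Scale B, Scale A.
Smallest convergent = 0.44. Discriminant values: 0.47, 0.39, 0.44, 0.44; count ≥ 0.44 → 3.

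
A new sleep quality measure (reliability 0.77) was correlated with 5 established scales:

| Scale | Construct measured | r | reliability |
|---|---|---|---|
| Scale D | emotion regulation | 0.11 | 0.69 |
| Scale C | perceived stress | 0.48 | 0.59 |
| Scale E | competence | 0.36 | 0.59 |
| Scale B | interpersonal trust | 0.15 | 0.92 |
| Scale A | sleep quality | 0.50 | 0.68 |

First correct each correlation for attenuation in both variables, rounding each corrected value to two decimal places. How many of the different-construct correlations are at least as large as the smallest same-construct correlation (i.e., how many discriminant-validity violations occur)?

Disattenuated r (r / √(r_scale · r_new)):
  Scale D (disc): 0.11 / √(0.69·0.77) = 0.15
  Scale C (disc): 0.48 / √(0.59·0.77) = 0.71
  Scale E (disc): 0.36 / √(0.59·0.77) = 0.53
  Scale B (disc): 0.15 / √(0.92·0.77) = 0.18
  Scale A (conv): 0.50 / √(0.68·0.77) = 0.69
Smallest convergent = 0.69. Discriminant values: 0.15, 0.71, 0.53, 0.18; count ≥ 0.69 → 1.

1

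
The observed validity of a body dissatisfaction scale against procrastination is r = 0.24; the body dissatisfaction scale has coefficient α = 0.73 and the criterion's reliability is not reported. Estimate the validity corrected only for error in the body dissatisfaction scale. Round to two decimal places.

Single correction: r_c = r_obs / √r_xx = 0.24 / √0.73 = 0.24 / 0.8544 ≈ 0.28.

0.28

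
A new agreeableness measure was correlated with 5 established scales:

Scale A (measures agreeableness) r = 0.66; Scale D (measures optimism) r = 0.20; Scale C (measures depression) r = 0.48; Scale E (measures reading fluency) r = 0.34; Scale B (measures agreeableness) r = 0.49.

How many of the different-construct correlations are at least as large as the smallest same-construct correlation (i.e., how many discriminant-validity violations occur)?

0

Convergent (same construct = agreeableness): Scale A, Scale B.
Smallest convergent = 0.49. Discriminant values: 0.20, 0.48, 0.34; count ≥ 0.49 → 0.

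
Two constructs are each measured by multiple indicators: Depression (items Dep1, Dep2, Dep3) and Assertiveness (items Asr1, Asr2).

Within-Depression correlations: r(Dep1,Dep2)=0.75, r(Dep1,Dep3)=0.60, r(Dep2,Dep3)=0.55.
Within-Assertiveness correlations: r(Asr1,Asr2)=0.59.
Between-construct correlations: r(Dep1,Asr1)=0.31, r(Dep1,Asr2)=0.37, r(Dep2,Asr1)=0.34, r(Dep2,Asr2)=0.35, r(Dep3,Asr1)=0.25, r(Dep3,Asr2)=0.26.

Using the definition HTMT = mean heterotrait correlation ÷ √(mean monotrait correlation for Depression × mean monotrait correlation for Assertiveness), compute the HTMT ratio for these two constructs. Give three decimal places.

Mean between = 1.88/6 = 0.3133.
Mean within-Dep = 1.90/3 = 0.6333; mean within-Asr = 0.59/1 = 0.5900.
Geometric mean = √(0.6333 × 0.5900) = 0.6113.
HTMT = 0.3133 / 0.6113 = 0.513.

0.513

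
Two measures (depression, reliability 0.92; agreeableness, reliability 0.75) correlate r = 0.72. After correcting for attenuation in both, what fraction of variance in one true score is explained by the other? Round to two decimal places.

0.75

Disattenuated r = 0.72 / √(0.92 × 0.75) = 0.72 / 0.8307 = 0.8667.
Shared true-score variance = 0.8667² = 0.7512 ≈ 0.75.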